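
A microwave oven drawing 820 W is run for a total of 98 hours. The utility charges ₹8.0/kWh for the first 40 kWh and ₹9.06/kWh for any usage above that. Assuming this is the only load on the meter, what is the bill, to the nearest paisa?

₹685.66

Energy = 0.82 kW × 98 h = 80.36 kWh
Tier 1 (0–40 kWh): 40 × ₹8.0 = ₹320
Above 40 kWh: 40.36 × ₹9.06 = ₹365.6616
Bill = ₹685.66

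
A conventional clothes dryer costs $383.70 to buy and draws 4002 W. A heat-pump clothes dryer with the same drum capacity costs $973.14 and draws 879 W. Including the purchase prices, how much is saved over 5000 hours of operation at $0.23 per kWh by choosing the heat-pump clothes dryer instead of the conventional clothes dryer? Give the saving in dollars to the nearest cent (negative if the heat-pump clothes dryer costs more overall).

conventional clothes dryer: $383.70 + (4002/1000) kW × 5000 h × $0.23 = $383.70 + $4602.3 = $4986
heat-pump clothes dryer: $973.14 + (879/1000) kW × 5000 h × $0.23 = $973.14 + $1010.85 = $1983.99
Saving = $4986 − $1983.99 = $3002.01

$3002.01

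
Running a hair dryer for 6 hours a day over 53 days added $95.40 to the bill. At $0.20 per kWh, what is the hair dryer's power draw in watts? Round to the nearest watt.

Energy = $95.40 ÷ $0.20/kWh = 477 kWh
Runtime = 6 h/day × 53 days = 318 h
Power = 477 kWh ÷ 318 h = 1.5 kW = 1500 W

1500 W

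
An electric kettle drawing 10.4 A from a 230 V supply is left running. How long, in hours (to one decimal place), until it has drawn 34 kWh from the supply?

Power = 10.4 A × 230 V = 2392 W = 2.392 kW
Hours = 34 kWh ÷ 2.392 kW = 14.2 h

14.2 h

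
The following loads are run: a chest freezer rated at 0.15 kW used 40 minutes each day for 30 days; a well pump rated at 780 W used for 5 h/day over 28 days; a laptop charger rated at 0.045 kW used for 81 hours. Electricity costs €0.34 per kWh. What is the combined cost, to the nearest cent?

€39.39

chest freezer: Runtime = 40 min × 30 = 1200 min = 20 h
chest freezer: 0.15 kW × 20 h = 3 kWh
well pump: Runtime = 5 h/day × 28 days = 140 h
well pump: 0.78 kW × 140 h = 109.2 kWh
laptop charger: 0.045 kW × 81 h = 3.645 kWh
Total energy = 115.845 kWh
Cost = 115.845 × €0.34 = €39.39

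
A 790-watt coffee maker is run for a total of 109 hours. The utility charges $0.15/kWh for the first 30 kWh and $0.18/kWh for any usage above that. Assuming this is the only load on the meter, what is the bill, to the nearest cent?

$14.60

Energy = 0.79 kW × 109 h = 86.11 kWh
Tier 1 (0–30 kWh): 30 × $0.15 = $4.5
Above 30 kWh: 56.11 × $0.18 = $10.0998
Bill = $14.60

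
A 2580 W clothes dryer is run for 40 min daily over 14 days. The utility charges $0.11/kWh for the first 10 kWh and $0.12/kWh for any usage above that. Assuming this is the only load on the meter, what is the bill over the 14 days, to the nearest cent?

$2.79

Runtime = 40 min × 14 = 560 min = 9.333333… h
Energy = 2.58 kW × 9.333333… h = 24.08 kWh
Tier 1 (0–10 kWh): 10 × $0.11 = $1.1
Above 10 kWh: 14.08 × $0.12 = $1.6896
Bill = $2.79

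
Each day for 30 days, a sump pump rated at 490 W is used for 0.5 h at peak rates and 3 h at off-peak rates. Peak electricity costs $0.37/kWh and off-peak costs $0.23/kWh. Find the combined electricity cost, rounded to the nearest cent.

Peak energy = 0.49 kW × 0.5 h × 30 = 7.35 kWh
Off-peak energy = 0.49 kW × 3 h × 30 = 44.1 kWh
Cost = 7.35 × $0.37 + 44.1 × $0.23 = $2.7195 + $10.143 = $12.86

$12.86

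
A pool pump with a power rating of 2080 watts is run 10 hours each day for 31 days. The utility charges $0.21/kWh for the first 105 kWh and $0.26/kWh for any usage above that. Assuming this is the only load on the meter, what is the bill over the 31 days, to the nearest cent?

$162.40

Runtime = 10 h/day × 31 days = 310 h
Energy = 2.08 kW × 310 h = 644.8 kWh
Tier 1 (0–105 kWh): 105 × $0.21 = $22.05
Above 105 kWh: 539.8 × $0.26 = $140.348
Bill = $162.40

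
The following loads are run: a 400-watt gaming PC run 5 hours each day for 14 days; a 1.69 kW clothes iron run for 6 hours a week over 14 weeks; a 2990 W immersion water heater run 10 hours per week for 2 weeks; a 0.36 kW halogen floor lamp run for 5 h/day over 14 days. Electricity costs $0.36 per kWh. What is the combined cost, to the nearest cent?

gaming PC: Runtime = 5 h/day × 14 days = 70 h
gaming PC: 0.4 kW × 70 h = 28 kWh
clothes iron: Runtime = 6 h/week × 14 weeks = 84 h
clothes iron: 1.69 kW × 84 h = 141.96 kWh
immersion water heater: Runtime = 10 h/week × 2 weeks = 20 h
immersion water heater: 2.99 kW × 20 h = 59.8 kWh
halogen floor lamp: Runtime = 5 h/day × 14 days = 70 h
halogen floor lamp: 0.36 kW × 70 h = 25.2 kWh
Total energy = 254.96 kWh
Cost = 254.96 × $0.36 = $91.79

$91.79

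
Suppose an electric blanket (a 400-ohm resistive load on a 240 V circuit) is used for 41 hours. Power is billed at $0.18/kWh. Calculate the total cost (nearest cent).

Power = V²/R = 240²/400 = 144 W = 0.144 kW
Energy = 0.144 kW × 41 h = 5.904 kWh
Cost = 5.904 kWh × $0.18/kWh = $1.06

$1.06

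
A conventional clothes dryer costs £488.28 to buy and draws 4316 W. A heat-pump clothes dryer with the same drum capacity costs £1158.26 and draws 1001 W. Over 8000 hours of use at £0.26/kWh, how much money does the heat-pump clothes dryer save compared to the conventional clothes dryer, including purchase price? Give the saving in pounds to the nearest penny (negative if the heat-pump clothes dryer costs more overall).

conventional clothes dryer: £488.28 + (4316/1000) kW × 8000 h × £0.26 = £488.28 + £8977.28 = £9465.56
heat-pump clothes dryer: £1158.26 + (1001/1000) kW × 8000 h × £0.26 = £1158.26 + £2082.08 = £3240.34
Saving = £9465.56 − £3240.34 = £6225.22

£6225.22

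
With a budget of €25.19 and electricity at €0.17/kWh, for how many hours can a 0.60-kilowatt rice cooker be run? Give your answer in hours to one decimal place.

247.0 h

Energy available = €25.19 ÷ €0.17/kWh = 148.1765 kWh
Hours = 148.1765 kWh ÷ 0.6 kW = 247.0 h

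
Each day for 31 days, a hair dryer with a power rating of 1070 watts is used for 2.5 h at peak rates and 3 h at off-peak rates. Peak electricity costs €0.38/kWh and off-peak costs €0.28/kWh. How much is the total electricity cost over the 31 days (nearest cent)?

€59.37

Peak energy = 1.07 kW × 2.5 h × 31 = 82.925 kWh
Off-peak energy = 1.07 kW × 3 h × 31 = 99.51 kWh
Cost = 82.925 × €0.38 + 99.51 × €0.28 = €31.5115 + €27.8628 = €59.37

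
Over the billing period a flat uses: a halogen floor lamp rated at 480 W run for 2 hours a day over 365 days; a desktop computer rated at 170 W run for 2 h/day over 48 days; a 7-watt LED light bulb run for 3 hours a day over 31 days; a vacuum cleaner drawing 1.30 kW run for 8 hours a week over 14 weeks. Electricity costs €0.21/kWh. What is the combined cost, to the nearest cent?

halogen floor lamp: Runtime = 2 h/day × 365 days = 730 h
halogen floor lamp: 0.48 kW × 730 h = 350.4 kWh
desktop computer: Runtime = 2 h/day × 48 days = 96 h
desktop computer: 0.17 kW × 96 h = 16.32 kWh
LED light bulb: Runtime = 3 h/day × 31 days = 93 h
LED light bulb: 0.007 kW × 93 h = 0.651 kWh
vacuum cleaner: Runtime = 8 h/week × 14 weeks = 112 h
vacuum cleaner: 1.3 kW × 112 h = 145.6 kWh
Total energy = 512.971 kWh
Cost = 512.971 × €0.21 = €107.72

€107.72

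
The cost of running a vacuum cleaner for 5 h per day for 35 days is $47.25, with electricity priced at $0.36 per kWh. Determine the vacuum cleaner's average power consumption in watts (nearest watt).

Energy = $47.25 ÷ $0.36/kWh = 131.25 kWh
Runtime = 5 h/day × 35 days = 175 h
Power = 131.25 kWh ÷ 175 h = 0.75 kW = 750 W

750 W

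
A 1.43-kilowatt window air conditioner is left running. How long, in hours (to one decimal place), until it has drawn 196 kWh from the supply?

Hours = 196 kWh ÷ 1.43 kW = 137.1 h

137.1 h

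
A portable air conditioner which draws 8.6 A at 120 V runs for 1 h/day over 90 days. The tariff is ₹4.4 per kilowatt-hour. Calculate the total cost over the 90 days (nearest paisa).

₹408.67

Power = 8.6 A × 120 V = 1032 W = 1.032 kW
Runtime = 1 h/day × 90 days = 90 h
Energy = 1.032 kW × 90 h = 92.88 kWh
Cost = 92.88 kWh × ₹4.4/kWh = ₹408.67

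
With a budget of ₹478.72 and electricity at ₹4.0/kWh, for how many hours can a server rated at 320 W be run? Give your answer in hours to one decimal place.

Energy available = ₹478.72 ÷ ₹4.0/kWh = 119.68 kWh
Hours = 119.68 kWh ÷ 0.32 kW = 374.0 h

374.0 h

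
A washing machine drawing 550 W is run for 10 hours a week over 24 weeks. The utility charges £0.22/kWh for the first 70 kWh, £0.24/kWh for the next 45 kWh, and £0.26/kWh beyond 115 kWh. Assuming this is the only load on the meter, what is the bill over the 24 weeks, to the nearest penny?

£30.62

Runtime = 10 h/week × 24 weeks = 240 h
Energy = 0.55 kW × 240 h = 132 kWh
Tier 1 (0–70 kWh): 70 × £0.22 = £15.4
Tier 2 (70–115 kWh): 45 × £0.24 = £10.8
Above 115 kWh: 17 × £0.26 = £4.42
Bill = £30.62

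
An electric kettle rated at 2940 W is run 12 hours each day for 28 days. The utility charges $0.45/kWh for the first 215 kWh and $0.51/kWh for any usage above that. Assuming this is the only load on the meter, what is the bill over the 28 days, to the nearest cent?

$490.90

Runtime = 12 h/day × 28 days = 336 h
Energy = 2.94 kW × 336 h = 987.84 kWh
Tier 1 (0–215 kWh): 215 × $0.45 = $96.75
Above 215 kWh: 772.84 × $0.51 = $394.1484
Bill = $490.90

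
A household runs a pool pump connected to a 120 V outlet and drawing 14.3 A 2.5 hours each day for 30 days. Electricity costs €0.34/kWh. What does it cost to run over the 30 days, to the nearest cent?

€43.76

Power = 14.3 A × 120 V = 1716 W = 1.716 kW
Runtime = 2.5 h/day × 30 days = 75 h
Energy = 1.716 kW × 75 h = 128.7 kWh
Cost = 128.7 kWh × €0.34/kWh = €43.76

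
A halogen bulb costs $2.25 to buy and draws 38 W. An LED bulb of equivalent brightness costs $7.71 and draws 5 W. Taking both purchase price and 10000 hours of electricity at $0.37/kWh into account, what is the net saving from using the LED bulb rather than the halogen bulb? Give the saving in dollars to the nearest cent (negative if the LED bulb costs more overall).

$116.64

halogen bulb: $2.25 + (38/1000) kW × 10000 h × $0.37 = $2.25 + $140.6 = $142.85
LED bulb: $7.71 + (5/1000) kW × 10000 h × $0.37 = $7.71 + $18.5 = $26.21
Saving = $142.85 − $26.21 = $116.64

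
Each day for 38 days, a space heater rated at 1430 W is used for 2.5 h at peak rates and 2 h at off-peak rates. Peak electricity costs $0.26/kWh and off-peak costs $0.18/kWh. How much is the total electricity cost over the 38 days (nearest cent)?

Peak energy = 1.43 kW × 2.5 h × 38 = 135.85 kWh
Off-peak energy = 1.43 kW × 2 h × 38 = 108.68 kWh
Cost = 135.85 × $0.26 + 108.68 × $0.18 = $35.321 + $19.5624 = $54.88

$54.88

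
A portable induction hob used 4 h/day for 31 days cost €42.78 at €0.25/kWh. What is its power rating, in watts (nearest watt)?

Energy = €42.78 ÷ €0.25/kWh = 171.12 kWh
Runtime = 4 h/day × 31 days = 124 h
Power = 171.12 kWh ÷ 124 h = 1.38 kW = 1380 W

1380 W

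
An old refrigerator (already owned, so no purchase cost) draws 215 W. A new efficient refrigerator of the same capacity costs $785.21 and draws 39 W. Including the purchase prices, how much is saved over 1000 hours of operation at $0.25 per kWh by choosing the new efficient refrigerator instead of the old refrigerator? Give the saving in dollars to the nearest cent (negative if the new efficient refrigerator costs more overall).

-$741.21

old refrigerator: $0.00 + (215/1000) kW × 1000 h × $0.25 = $0.00 + $53.75 = $53.75
new efficient refrigerator: $785.21 + (39/1000) kW × 1000 h × $0.25 = $785.21 + $9.75 = $794.96
Saving = $53.75 − $794.96 = −$741.21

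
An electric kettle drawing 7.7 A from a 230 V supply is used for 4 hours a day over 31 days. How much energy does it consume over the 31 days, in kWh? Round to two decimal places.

Power = 7.7 A × 230 V = 1771 W = 1.771 kW
Runtime = 4 h/day × 31 days = 124 h
Energy = 1.771 kW × 124 h = 219.604 kWh ≈ 219.60 kWh

219.60 kWh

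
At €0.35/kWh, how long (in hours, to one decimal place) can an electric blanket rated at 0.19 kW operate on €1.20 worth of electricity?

Energy available = €1.20 ÷ €0.35/kWh = 3.4286 kWh
Hours = 3.4286 kWh ÷ 0.19 kW = 18.0 h

18.0 h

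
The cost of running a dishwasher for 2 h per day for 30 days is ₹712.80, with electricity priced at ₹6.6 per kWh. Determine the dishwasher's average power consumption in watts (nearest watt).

1800 W

Energy = ₹712.80 ÷ ₹6.6/kWh = 108 kWh
Runtime = 2 h/day × 30 days = 60 h
Power = 108 kWh ÷ 60 h = 1.8 kW = 1800 W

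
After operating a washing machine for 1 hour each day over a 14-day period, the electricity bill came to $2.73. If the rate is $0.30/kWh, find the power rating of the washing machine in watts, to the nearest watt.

Energy = $2.73 ÷ $0.30/kWh = 9.1 kWh
Runtime = 1 h/day × 14 days = 14 h
Power = 9.1 kWh ÷ 14 h = 0.65 kW = 650 W

650 W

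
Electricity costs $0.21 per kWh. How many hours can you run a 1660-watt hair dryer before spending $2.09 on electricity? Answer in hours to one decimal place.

6.0 h

Energy available = $2.09 ÷ $0.21/kWh = 9.9524 kWh
Hours = 9.9524 kWh ÷ 1.66 kW = 6.0 h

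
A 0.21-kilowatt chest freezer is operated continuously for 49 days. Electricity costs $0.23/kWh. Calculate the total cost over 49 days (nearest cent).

$56.80

Runtime = 24 h × 49 = 1176 h
Energy = 0.21 kW × 1176 h = 246.96 kWh
Cost = 246.96 kWh × $0.23/kWh = $56.80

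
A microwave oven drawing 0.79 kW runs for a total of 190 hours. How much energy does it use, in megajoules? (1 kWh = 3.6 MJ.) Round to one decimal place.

Energy = 0.79 kW × 190 h = 150.1 kWh
= 150.1 × 3.6 MJ = 540.4 MJ

540.4 MJ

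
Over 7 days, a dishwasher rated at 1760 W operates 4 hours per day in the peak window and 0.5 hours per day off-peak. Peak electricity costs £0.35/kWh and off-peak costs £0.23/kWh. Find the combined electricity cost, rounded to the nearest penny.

£18.66

Peak energy = 1.76 kW × 4 h × 7 = 49.28 kWh
Off-peak energy = 1.76 kW × 0.5 h × 7 = 6.16 kWh
Cost = 49.28 × £0.35 + 6.16 × £0.23 = £17.248 + £1.4168 = £18.66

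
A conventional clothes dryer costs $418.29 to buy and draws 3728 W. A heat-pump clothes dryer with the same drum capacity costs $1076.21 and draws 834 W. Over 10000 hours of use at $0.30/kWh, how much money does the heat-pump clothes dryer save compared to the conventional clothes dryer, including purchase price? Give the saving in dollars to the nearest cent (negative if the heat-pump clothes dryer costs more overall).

$8024.08

conventional clothes dryer: $418.29 + (3728/1000) kW × 10000 h × $0.30 = $418.29 + $11184 = $11602.29
heat-pump clothes dryer: $1076.21 + (834/1000) kW × 10000 h × $0.30 = $1076.21 + $2502 = $3578.21
Saving = $11602.29 − $3578.21 = $8024.08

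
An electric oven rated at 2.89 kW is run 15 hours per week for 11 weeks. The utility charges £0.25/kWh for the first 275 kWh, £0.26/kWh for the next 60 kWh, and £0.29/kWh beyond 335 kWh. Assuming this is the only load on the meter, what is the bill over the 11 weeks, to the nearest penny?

Runtime = 15 h/week × 11 weeks = 165 h
Energy = 2.89 kW × 165 h = 476.85 kWh
Tier 1 (0–275 kWh): 275 × £0.25 = £68.75
Tier 2 (275–335 kWh): 60 × £0.26 = £15.6
Above 335 kWh: 141.85 × £0.29 = £41.1365
Bill = £125.49

£125.49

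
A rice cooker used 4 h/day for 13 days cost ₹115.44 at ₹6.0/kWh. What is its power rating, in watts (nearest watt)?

Energy = ₹115.44 ÷ ₹6.0/kWh = 19.24 kWh
Runtime = 4 h/day × 13 days = 52 h
Power = 19.24 kWh ÷ 52 h = 0.37 kW = 370 W

370 W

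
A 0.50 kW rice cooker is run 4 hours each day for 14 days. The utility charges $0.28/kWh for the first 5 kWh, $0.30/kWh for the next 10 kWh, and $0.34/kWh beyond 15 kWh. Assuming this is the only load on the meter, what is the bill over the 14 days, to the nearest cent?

$8.82

Runtime = 4 h/day × 14 days = 56 h
Energy = 0.5 kW × 56 h = 28 kWh
Tier 1 (0–5 kWh): 5 × $0.28 = $1.4
Tier 2 (5–15 kWh): 10 × $0.30 = $3
Above 15 kWh: 13 × $0.34 = $4.42
Bill = $8.82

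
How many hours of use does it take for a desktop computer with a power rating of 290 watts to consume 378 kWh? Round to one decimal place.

1303.4 h

Hours = 378 kWh ÷ 0.29 kW = 1303.4 h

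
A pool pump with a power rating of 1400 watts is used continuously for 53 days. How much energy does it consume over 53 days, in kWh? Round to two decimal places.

1780.80 kWh

Runtime = 24 h × 53 = 1272 h
Energy = 1.4 kW × 1272 h = 1780.8 kWh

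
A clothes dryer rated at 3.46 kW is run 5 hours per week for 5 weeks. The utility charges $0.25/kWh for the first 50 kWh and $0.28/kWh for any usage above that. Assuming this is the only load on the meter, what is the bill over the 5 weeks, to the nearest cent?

Runtime = 5 h/week × 5 weeks = 25 h
Energy = 3.46 kW × 25 h = 86.5 kWh
Tier 1 (0–50 kWh): 50 × $0.25 = $12.5
Above 50 kWh: 36.5 × $0.28 = $10.22
Bill = $22.72

$22.72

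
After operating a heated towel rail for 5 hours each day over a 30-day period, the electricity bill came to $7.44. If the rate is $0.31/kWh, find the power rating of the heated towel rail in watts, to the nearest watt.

Energy = $7.44 ÷ $0.31/kWh = 24 kWh
Runtime = 5 h/day × 30 days = 150 h
Power = 24 kWh ÷ 150 h = 0.16 kW = 160 W

160 W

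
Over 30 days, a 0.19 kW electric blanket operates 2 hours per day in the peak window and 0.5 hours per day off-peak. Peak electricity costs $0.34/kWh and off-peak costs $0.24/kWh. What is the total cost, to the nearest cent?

$4.56

Peak energy = 0.19 kW × 2 h × 30 = 11.4 kWh
Off-peak energy = 0.19 kW × 0.5 h × 30 = 2.85 kWh
Cost = 11.4 × $0.34 + 2.85 × $0.24 = $3.876 + $0.684 = $4.56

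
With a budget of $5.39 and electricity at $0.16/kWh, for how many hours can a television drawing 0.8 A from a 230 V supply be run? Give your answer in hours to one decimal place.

Power = 0.8 A × 230 V = 184 W = 0.184 kW
Energy available = $5.39 ÷ $0.16/kWh = 33.6875 kWh
Hours = 33.6875 kWh ÷ 0.184 kW = 183.1 h

183.1 h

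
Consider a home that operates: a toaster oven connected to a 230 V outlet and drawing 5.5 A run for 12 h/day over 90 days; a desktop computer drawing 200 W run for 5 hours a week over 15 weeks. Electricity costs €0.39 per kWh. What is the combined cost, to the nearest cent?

toaster oven: Power = 5.5 A × 230 V = 1265 W = 1.265 kW
toaster oven: Runtime = 12 h/day × 90 days = 1080 h
toaster oven: 1.265 kW × 1080 h = 1366.2 kWh
desktop computer: Runtime = 5 h/week × 15 weeks = 75 h
desktop computer: 0.2 kW × 75 h = 15 kWh
Total energy = 1381.2 kWh
Cost = 1381.2 × €0.39 = €538.67

€538.67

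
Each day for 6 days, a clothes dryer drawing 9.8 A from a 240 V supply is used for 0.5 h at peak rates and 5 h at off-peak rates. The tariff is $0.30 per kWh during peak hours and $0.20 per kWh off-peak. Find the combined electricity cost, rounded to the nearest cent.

$16.23

Power = 9.8 A × 240 V = 2352 W = 2.352 kW
Peak energy = 2.352 kW × 0.5 h × 6 = 7.056 kWh
Off-peak energy = 2.352 kW × 5 h × 6 = 70.56 kWh
Cost = 7.056 × $0.30 + 70.56 × $0.20 = $2.1168 + $14.112 = $16.23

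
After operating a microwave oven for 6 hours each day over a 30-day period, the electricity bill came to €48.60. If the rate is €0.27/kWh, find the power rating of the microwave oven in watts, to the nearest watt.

Energy = €48.60 ÷ €0.27/kWh = 180 kWh
Runtime = 6 h/day × 30 days = 180 h
Power = 180 kWh ÷ 180 h = 1 kW = 1000 W

1000 W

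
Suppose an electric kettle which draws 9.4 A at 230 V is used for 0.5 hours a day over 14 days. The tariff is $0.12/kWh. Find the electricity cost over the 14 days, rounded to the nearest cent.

$1.82

Power = 9.4 A × 230 V = 2162 W = 2.162 kW
Runtime = 0.5 h/day × 14 days = 7 h
Energy = 2.162 kW × 7 h = 15.134 kWh
Cost = 15.134 kWh × $0.12/kWh = $1.82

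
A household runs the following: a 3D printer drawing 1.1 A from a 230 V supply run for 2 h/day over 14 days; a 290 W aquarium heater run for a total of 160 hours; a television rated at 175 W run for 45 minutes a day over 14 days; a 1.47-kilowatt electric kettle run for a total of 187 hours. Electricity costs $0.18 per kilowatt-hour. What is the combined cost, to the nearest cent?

3D printer: Power = 1.1 A × 230 V = 253 W = 0.253 kW
3D printer: Runtime = 2 h/day × 14 days = 28 h
3D printer: 0.253 kW × 28 h = 7.084 kWh
aquarium heater: 0.29 kW × 160 h = 46.4 kWh
television: Runtime = 45 min × 14 = 630 min = 10.5 h
television: 0.175 kW × 10.5 h = 1.8375 kWh
electric kettle: 1.47 kW × 187 h = 274.89 kWh
Total energy = 330.2115 kWh
Cost = 330.2115 × $0.18 = $59.44

$59.44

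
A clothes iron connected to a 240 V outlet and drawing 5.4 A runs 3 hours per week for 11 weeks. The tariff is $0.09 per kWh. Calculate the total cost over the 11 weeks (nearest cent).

Power = 5.4 A × 240 V = 1296 W = 1.296 kW
Runtime = 3 h/week × 11 weeks = 33 h
Energy = 1.296 kW × 33 h = 42.768 kWh
Cost = 42.768 kWh × $0.09/kWh = $3.85

$3.85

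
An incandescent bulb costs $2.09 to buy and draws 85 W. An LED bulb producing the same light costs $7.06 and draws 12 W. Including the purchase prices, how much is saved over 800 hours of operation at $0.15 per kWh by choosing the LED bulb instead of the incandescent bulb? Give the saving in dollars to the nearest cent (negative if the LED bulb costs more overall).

incandescent bulb: $2.09 + (85/1000) kW × 800 h × $0.15 = $2.09 + $10.2 = $12.29
LED bulb: $7.06 + (12/1000) kW × 800 h × $0.15 = $7.06 + $1.44 = $8.5
Saving = $12.29 − $8.5 = $3.79

$3.79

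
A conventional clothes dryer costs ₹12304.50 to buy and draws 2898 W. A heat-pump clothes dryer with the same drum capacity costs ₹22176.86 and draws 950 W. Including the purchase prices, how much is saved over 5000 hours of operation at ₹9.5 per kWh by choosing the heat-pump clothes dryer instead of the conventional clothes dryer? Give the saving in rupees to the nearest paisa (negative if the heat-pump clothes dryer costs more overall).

conventional clothes dryer: ₹12304.50 + (2898/1000) kW × 5000 h × ₹9.5 = ₹12304.50 + ₹137655 = ₹149959.5
heat-pump clothes dryer: ₹22176.86 + (950/1000) kW × 5000 h × ₹9.5 = ₹22176.86 + ₹45125 = ₹67301.86
Saving = ₹149959.5 − ₹67301.86 = ₹82657.64

₹82657.64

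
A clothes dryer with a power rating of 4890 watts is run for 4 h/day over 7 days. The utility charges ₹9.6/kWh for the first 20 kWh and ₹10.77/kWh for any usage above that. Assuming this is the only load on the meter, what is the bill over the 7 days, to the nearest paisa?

₹1451.23

Runtime = 4 h/day × 7 days = 28 h
Energy = 4.89 kW × 28 h = 136.92 kWh
Tier 1 (0–20 kWh): 20 × ₹9.6 = ₹192
Above 20 kWh: 116.92 × ₹10.77 = ₹1259.2284
Bill = ₹1451.23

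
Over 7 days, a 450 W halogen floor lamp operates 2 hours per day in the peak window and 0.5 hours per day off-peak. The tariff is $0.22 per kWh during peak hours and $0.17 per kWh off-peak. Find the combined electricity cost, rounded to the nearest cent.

$1.65

Peak energy = 0.45 kW × 2 h × 7 = 6.3 kWh
Off-peak energy = 0.45 kW × 0.5 h × 7 = 1.575 kWh
Cost = 6.3 × $0.22 + 1.575 × $0.17 = $1.386 + $0.26775 = $1.65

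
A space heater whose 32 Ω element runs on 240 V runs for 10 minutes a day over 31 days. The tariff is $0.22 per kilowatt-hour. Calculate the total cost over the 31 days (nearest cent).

Power = V²/R = 240²/32 = 1800 W = 1.8 kW
Runtime = 10 min × 31 = 310 min = 5.166666… h
Energy = 1.8 kW × 5.166666… h = 9.3 kWh
Cost = 9.3 kWh × $0.22/kWh = $2.05

$2.05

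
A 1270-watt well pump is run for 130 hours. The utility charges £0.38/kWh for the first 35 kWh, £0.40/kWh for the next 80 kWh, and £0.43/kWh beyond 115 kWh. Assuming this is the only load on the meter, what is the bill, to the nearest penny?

Energy = 1.27 kW × 130 h = 165.1 kWh
Tier 1 (0–35 kWh): 35 × £0.38 = £13.3
Tier 2 (35–115 kWh): 80 × £0.40 = £32
Above 115 kWh: 50.1 × £0.43 = £21.543
Bill = £66.84

£66.84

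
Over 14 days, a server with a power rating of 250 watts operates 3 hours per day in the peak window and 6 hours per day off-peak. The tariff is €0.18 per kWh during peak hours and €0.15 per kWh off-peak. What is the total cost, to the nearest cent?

Peak energy = 0.25 kW × 3 h × 14 = 10.5 kWh
Off-peak energy = 0.25 kW × 6 h × 14 = 21 kWh
Cost = 10.5 × €0.18 + 21 × €0.15 = €1.89 + €3.15 = €5.04

€5.04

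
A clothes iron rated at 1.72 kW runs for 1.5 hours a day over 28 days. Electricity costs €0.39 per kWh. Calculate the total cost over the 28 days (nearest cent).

€28.17

Runtime = 1.5 h/day × 28 days = 42 h
Energy = 1.72 kW × 42 h = 72.24 kWh
Cost = 72.24 kWh × €0.39/kWh = €28.17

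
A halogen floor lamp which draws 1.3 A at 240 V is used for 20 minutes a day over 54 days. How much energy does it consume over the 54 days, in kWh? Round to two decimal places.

5.62 kWh

Power = 1.3 A × 240 V = 312 W = 0.312 kW
Runtime = 20 min × 54 = 1080 min = 18 h
Energy = 0.312 kW × 18 h = 5.616 kWh ≈ 5.62 kWh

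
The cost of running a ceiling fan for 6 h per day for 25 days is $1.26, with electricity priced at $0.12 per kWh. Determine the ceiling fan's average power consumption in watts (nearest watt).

70 W

Energy = $1.26 ÷ $0.12/kWh = 10.5 kWh
Runtime = 6 h/day × 25 days = 150 h
Power = 10.5 kWh ÷ 150 h = 0.07 kW = 70 W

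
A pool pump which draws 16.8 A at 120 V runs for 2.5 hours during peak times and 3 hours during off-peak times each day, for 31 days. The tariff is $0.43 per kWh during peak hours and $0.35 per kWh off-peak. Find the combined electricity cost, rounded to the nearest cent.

$132.80

Power = 16.8 A × 120 V = 2016 W = 2.016 kW
Peak energy = 2.016 kW × 2.5 h × 31 = 156.24 kWh
Off-peak energy = 2.016 kW × 3 h × 31 = 187.488 kWh
Cost = 156.24 × $0.43 + 187.488 × $0.35 = $67.1832 + $65.6208 = $132.80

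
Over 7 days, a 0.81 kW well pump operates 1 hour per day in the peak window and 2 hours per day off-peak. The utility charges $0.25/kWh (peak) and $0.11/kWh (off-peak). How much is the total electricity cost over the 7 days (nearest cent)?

$2.66

Peak energy = 0.81 kW × 1 h × 7 = 5.67 kWh
Off-peak energy = 0.81 kW × 2 h × 7 = 11.34 kWh
Cost = 5.67 × $0.25 + 11.34 × $0.11 = $1.4175 + $1.2474 = $2.66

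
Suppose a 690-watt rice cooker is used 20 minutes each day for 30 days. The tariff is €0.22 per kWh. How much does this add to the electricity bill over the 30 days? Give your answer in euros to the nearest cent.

Runtime = 20 min × 30 = 600 min = 10 h
Energy = 0.69 kW × 10 h = 6.9 kWh
Cost = 6.9 kWh × €0.22/kWh = €1.52

€1.52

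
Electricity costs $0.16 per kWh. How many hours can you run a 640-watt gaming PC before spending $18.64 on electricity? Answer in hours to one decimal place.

182.0 h

Energy available = $18.64 ÷ $0.16/kWh = 116.5 kWh
Hours = 116.5 kWh ÷ 0.64 kW = 182.0 h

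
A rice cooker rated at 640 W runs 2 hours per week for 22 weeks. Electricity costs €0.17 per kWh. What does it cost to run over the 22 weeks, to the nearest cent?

€4.79

Runtime = 2 h/week × 22 weeks = 44 h
Energy = 0.64 kW × 44 h = 28.16 kWh
Cost = 28.16 kWh × €0.17/kWh = €4.79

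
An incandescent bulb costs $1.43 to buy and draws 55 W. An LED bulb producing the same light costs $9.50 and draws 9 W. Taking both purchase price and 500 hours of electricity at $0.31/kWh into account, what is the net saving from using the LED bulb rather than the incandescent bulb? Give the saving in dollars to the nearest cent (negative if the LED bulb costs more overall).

incandescent bulb: $1.43 + (55/1000) kW × 500 h × $0.31 = $1.43 + $8.525 = $9.955
LED bulb: $9.50 + (9/1000) kW × 500 h × $0.31 = $9.50 + $1.395 = $10.895
Saving = $9.955 − $10.895 = −$0.94

-$0.94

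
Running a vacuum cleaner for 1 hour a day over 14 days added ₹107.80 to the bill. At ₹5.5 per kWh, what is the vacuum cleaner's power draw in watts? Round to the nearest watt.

1400 W

Energy = ₹107.80 ÷ ₹5.5/kWh = 19.6 kWh
Runtime = 1 h/day × 14 days = 14 h
Power = 19.6 kWh ÷ 14 h = 1.4 kW = 1400 W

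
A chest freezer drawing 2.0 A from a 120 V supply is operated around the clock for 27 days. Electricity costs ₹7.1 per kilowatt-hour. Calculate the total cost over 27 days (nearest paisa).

Power = 2.0 A × 120 V = 240 W = 0.24 kW
Runtime = 24 h × 27 = 648 h
Energy = 0.24 kW × 648 h = 155.52 kWh
Cost = 155.52 kWh × ₹7.1/kWh = ₹1104.19

₹1104.19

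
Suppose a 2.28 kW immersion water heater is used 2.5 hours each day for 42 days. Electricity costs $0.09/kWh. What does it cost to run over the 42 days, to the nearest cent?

Runtime = 2.5 h/day × 42 days = 105 h
Energy = 2.28 kW × 105 h = 239.4 kWh
Cost = 239.4 kWh × $0.09/kWh = $21.55

$21.55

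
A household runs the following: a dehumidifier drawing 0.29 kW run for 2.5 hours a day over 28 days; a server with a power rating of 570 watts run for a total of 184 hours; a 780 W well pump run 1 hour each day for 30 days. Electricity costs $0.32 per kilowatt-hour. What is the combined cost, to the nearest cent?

dehumidifier: Runtime = 2.5 h/day × 28 days = 70 h
dehumidifier: 0.29 kW × 70 h = 20.3 kWh
server: 0.57 kW × 184 h = 104.88 kWh
well pump: Runtime = 1 h/day × 30 days = 30 h
well pump: 0.78 kW × 30 h = 23.4 kWh
Total energy = 148.58 kWh
Cost = 148.58 × $0.32 = $47.55

$47.55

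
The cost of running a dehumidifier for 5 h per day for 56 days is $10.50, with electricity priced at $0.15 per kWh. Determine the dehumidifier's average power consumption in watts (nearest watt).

250 W

Energy = $10.50 ÷ $0.15/kWh = 70 kWh
Runtime = 5 h/day × 56 days = 280 h
Power = 70 kWh ÷ 280 h = 0.25 kW = 250 W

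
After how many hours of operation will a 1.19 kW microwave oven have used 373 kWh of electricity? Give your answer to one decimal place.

313.4 h

Hours = 373 kWh ÷ 1.19 kW = 313.4 h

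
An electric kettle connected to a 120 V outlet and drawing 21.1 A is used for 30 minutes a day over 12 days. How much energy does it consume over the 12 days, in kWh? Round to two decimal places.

15.19 kWh

Power = 21.1 A × 120 V = 2532 W = 2.532 kW
Runtime = 30 min × 12 = 360 min = 6 h
Energy = 2.532 kW × 6 h = 15.192 kWh ≈ 15.19 kWh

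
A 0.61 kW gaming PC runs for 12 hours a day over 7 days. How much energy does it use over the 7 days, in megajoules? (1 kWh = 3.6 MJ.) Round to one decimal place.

184.5 MJ

Runtime = 12 h/day × 7 days = 84 h
Energy = 0.61 kW × 84 h = 51.24 kWh
= 51.24 × 3.6 MJ = 184.5 MJ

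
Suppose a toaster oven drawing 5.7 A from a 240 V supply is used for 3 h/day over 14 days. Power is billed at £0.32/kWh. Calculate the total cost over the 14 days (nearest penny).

Power = 5.7 A × 240 V = 1368 W = 1.368 kW
Runtime = 3 h/day × 14 days = 42 h
Energy = 1.368 kW × 42 h = 57.456 kWh
Cost = 57.456 kWh × £0.32/kWh = £18.39

£18.39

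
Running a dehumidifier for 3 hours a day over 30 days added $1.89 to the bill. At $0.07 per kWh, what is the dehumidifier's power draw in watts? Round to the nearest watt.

Energy = $1.89 ÷ $0.07/kWh = 27 kWh
Runtime = 3 h/day × 30 days = 90 h
Power = 27 kWh ÷ 90 h = 0.3 kW = 300 W

300 W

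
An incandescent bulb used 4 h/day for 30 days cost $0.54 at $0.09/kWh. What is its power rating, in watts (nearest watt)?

Energy = $0.54 ÷ $0.09/kWh = 6 kWh
Runtime = 4 h/day × 30 days = 120 h
Power = 6 kWh ÷ 120 h = 0.05 kW = 50 W

50 W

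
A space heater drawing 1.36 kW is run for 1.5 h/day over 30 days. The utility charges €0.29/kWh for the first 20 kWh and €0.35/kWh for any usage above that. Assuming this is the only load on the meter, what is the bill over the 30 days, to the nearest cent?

Runtime = 1.5 h/day × 30 days = 45 h
Energy = 1.36 kW × 45 h = 61.2 kWh
Tier 1 (0–20 kWh): 20 × €0.29 = €5.8
Above 20 kWh: 41.2 × €0.35 = €14.42
Bill = €20.22

€20.22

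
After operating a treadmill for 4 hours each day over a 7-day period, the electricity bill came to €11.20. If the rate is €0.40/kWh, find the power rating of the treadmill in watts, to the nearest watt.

1000 W

Energy = €11.20 ÷ €0.40/kWh = 28 kWh
Runtime = 4 h/day × 7 days = 28 h
Power = 28 kWh ÷ 28 h = 1 kW = 1000 W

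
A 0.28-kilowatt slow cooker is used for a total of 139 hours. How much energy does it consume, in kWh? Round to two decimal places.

38.92 kWh

Energy = 0.28 kW × 139 h = 38.92 kWh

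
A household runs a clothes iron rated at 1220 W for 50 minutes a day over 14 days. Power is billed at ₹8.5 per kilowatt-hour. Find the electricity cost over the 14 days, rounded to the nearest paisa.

₹120.98

Runtime = 50 min × 14 = 700 min = 11.666666… h
Energy = 1.22 kW × 11.666666… h = 14.233333… kWh
Cost = 14.233333… kWh × ₹8.5/kWh = ₹120.98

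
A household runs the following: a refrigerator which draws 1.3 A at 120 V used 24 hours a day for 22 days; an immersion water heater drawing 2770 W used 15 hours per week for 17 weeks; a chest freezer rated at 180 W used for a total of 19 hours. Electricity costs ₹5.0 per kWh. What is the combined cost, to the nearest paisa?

refrigerator: Power = 1.3 A × 120 V = 156 W = 0.156 kW
refrigerator: Runtime = 24 h × 22 = 528 h
refrigerator: 0.156 kW × 528 h = 82.368 kWh
immersion water heater: Runtime = 15 h/week × 17 weeks = 255 h
immersion water heater: 2.77 kW × 255 h = 706.35 kWh
chest freezer: 0.18 kW × 19 h = 3.42 kWh
Total energy = 792.138 kWh
Cost = 792.138 × ₹5.0 = ₹3960.69

₹3960.69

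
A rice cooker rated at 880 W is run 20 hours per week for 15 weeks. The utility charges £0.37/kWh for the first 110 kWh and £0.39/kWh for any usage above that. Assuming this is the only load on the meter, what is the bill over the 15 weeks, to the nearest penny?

Runtime = 20 h/week × 15 weeks = 300 h
Energy = 0.88 kW × 300 h = 264 kWh
Tier 1 (0–110 kWh): 110 × £0.37 = £40.7
Above 110 kWh: 154 × £0.39 = £60.06
Bill = £100.76

£100.76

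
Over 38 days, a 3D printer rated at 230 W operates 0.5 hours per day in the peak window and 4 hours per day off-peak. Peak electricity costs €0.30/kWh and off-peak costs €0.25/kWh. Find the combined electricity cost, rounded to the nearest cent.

€10.05

Peak energy = 0.23 kW × 0.5 h × 38 = 4.37 kWh
Off-peak energy = 0.23 kW × 4 h × 38 = 34.96 kWh
Cost = 4.37 × €0.30 + 34.96 × €0.25 = €1.311 + €8.74 = €10.05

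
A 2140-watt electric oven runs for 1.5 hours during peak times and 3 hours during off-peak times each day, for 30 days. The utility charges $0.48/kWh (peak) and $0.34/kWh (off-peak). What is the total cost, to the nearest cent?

Peak energy = 2.14 kW × 1.5 h × 30 = 96.3 kWh
Off-peak energy = 2.14 kW × 3 h × 30 = 192.6 kWh
Cost = 96.3 × $0.48 + 192.6 × $0.34 = $46.224 + $65.484 = $111.71

$111.71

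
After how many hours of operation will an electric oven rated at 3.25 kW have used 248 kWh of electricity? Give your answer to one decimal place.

76.3 h

Hours = 248 kWh ÷ 3.25 kW = 76.3 h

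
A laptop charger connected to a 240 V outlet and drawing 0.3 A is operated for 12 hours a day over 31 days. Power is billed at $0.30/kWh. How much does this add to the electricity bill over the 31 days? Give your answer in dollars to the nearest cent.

$8.04

Power = 0.3 A × 240 V = 72 W = 0.072 kW
Runtime = 12 h/day × 31 days = 372 h
Energy = 0.072 kW × 372 h = 26.784 kWh
Cost = 26.784 kWh × $0.30/kWh = $8.04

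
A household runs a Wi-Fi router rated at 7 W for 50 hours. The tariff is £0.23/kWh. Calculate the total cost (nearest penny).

£0.08

Energy = 0.007 kW × 50 h = 0.35 kWh
Cost = 0.35 kWh × £0.23/kWh = £0.08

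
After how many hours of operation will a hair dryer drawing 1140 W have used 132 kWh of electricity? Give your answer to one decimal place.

Hours = 132 kWh ÷ 1.14 kW = 115.8 h

115.8 h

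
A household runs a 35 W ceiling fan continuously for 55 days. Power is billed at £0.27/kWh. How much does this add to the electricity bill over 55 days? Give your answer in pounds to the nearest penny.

Runtime = 24 h × 55 = 1320 h
Energy = 0.035 kW × 1320 h = 46.2 kWh
Cost = 46.2 kWh × £0.27/kWh = £12.47

£12.47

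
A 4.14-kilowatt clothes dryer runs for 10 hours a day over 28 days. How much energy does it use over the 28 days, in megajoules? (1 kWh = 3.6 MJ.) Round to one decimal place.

4173.1 MJ

Runtime = 10 h/day × 28 days = 280 h
Energy = 4.14 kW × 280 h = 1159.2 kWh
= 1159.2 × 3.6 MJ = 4173.1 MJ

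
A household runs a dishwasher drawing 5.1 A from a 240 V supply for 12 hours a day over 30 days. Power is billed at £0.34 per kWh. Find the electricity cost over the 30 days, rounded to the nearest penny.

£149.82

Power = 5.1 A × 240 V = 1224 W = 1.224 kW
Runtime = 12 h/day × 30 days = 360 h
Energy = 1.224 kW × 360 h = 440.64 kWh
Cost = 440.64 kWh × £0.34/kWh = £149.82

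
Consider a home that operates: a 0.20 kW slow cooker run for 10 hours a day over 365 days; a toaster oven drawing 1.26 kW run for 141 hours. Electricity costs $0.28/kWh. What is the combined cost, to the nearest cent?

$254.14

slow cooker: Runtime = 10 h/day × 365 days = 3650 h
slow cooker: 0.2 kW × 3650 h = 730 kWh
toaster oven: 1.26 kW × 141 h = 177.66 kWh
Total energy = 907.66 kWh
Cost = 907.66 × $0.28 = $254.14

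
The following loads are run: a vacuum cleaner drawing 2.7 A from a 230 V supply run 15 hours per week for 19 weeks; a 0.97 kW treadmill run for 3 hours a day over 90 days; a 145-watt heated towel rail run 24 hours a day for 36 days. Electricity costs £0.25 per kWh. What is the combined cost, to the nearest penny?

£141.04

vacuum cleaner: Power = 2.7 A × 230 V = 621 W = 0.621 kW
vacuum cleaner: Runtime = 15 h/week × 19 weeks = 285 h
vacuum cleaner: 0.621 kW × 285 h = 176.985 kWh
treadmill: Runtime = 3 h/day × 90 days = 270 h
treadmill: 0.97 kW × 270 h = 261.9 kWh
heated towel rail: Runtime = 24 h × 36 = 864 h
heated towel rail: 0.145 kW × 864 h = 125.28 kWh
Total energy = 564.165 kWh
Cost = 564.165 × £0.25 = £141.04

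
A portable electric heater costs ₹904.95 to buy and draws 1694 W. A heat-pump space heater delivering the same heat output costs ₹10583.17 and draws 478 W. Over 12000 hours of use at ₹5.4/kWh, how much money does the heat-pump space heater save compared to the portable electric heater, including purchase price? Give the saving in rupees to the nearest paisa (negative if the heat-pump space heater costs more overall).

₹69118.58

portable electric heater: ₹904.95 + (1694/1000) kW × 12000 h × ₹5.4 = ₹904.95 + ₹109771.2 = ₹110676.15
heat-pump space heater: ₹10583.17 + (478/1000) kW × 12000 h × ₹5.4 = ₹10583.17 + ₹30974.4 = ₹41557.57
Saving = ₹110676.15 − ₹41557.57 = ₹69118.58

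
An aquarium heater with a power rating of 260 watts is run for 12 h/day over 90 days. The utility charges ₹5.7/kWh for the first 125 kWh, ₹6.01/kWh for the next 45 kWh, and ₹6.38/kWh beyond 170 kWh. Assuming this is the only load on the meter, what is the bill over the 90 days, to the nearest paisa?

₹1689.85

Runtime = 12 h/day × 90 days = 1080 h
Energy = 0.26 kW × 1080 h = 280.8 kWh
Tier 1 (0–125 kWh): 125 × ₹5.7 = ₹712.5
Tier 2 (125–170 kWh): 45 × ₹6.01 = ₹270.45
Above 170 kWh: 110.8 × ₹6.38 = ₹706.904
Bill = ₹1689.85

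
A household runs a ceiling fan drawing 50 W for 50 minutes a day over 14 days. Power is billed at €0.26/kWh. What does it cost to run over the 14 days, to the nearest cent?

€0.15

Runtime = 50 min × 14 = 700 min = 11.666666… h
Energy = 0.05 kW × 11.666666… h = 0.583333… kWh
Cost = 0.583333… kWh × €0.26/kWh = €0.15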